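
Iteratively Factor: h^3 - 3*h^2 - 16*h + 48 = (h + 4)*(h^2 - 7*h + 12) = (h - 4)*(h + 4)*(h - 3)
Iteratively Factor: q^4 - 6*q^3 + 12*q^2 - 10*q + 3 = (q - 1)*(q^3 - 5*q^2 + 7*q - 3) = (q - 3)*(q - 1)*(q^2 - 2*q + 1) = (q - 3)*(q - 1)^2*(q - 1)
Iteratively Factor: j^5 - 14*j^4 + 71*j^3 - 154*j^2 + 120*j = (j)*(j^4 - 14*j^3 + 71*j^2 - 154*j + 120) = j*(j - 5)*(j^3 - 9*j^2 + 26*j - 24) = j*(j - 5)*(j - 3)*(j^2 - 6*j + 8) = j*(j - 5)*(j - 3)*(j - 2)*(j - 4)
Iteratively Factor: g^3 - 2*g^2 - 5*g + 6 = (g - 3)*(g^2 + g - 2) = (g - 3)*(g - 1)*(g + 2)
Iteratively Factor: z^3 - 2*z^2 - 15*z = (z - 5)*(z^2 + 3*z) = z*(z - 5)*(z + 3)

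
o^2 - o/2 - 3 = (o - 2)*(o + 3/2)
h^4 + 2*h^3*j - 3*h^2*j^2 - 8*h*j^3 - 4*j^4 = (h - 2*j)*(h + j)^2*(h + 2*j)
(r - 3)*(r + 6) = r^2 + 3*r - 18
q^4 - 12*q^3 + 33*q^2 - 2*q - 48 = (q - 8)*(q - 3)*(q - 2)*(q + 1)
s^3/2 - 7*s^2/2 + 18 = (s/2 + 1)*(s - 6)*(s - 3)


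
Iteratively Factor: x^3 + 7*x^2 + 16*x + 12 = (x + 2)*(x^2 + 5*x + 6) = (x + 2)*(x + 3)*(x + 2)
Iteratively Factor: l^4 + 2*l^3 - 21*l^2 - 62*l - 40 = (l + 2)*(l^3 - 21*l - 20) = (l - 5)*(l + 2)*(l^2 + 5*l + 4) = (l - 5)*(l + 2)*(l + 4)*(l + 1)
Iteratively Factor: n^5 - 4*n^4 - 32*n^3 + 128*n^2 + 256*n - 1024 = (n - 4)*(n^4 - 32*n^2 + 256) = (n - 4)*(n + 4)*(n^3 - 4*n^2 - 16*n + 64) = (n - 4)^2*(n + 4)*(n^2 - 16) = (n - 4)^3*(n + 4)*(n + 4)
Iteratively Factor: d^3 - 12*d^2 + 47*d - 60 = (d - 4)*(d^2 - 8*d + 15) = (d - 4)*(d - 3)*(d - 5)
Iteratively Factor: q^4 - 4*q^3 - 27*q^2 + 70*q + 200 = (q + 2)*(q^3 - 6*q^2 - 15*q + 100) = (q - 5)*(q + 2)*(q^2 - q - 20) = (q - 5)*(q + 2)*(q + 4)*(q - 5)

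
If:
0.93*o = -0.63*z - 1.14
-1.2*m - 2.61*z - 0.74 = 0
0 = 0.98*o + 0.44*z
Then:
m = 11.05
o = 2.41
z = -5.37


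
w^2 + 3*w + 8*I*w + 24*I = (w + 3)*(w + 8*I)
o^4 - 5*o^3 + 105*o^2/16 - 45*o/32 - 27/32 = (o - 3)*(o - 3/2)*(o - 3/4)*(o + 1/4)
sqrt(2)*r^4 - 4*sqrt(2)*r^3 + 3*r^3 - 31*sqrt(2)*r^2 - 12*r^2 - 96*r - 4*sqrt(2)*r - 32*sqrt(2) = (r - 8)*(r + 4)*(r + sqrt(2))*(sqrt(2)*r + 1)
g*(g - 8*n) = g^2 - 8*g*n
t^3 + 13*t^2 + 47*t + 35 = (t + 1)*(t + 5)*(t + 7)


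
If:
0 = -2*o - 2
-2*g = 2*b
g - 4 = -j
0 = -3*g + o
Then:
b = 1/3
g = -1/3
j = 13/3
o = -1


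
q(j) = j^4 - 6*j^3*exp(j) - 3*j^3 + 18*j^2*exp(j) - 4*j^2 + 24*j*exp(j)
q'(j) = -6*j^3*exp(j) + 4*j^3 - 9*j^2 + 60*j*exp(j) - 8*j + 24*exp(j)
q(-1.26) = 5.10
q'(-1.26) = -23.44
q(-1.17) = 3.12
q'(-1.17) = -20.72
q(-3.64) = 278.80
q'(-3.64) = -280.55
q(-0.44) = -4.71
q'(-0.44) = 0.22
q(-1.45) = 10.16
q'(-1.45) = -30.00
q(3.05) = 1450.92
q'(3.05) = 781.66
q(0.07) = 1.87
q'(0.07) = 29.64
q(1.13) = 120.50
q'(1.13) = 242.62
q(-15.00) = 59850.01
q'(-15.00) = -15404.99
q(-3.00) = 138.55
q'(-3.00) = -164.70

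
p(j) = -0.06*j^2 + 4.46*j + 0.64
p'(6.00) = 3.74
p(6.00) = 25.24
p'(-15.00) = 6.26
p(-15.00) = -79.76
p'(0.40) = 4.41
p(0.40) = 2.41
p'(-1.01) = 4.58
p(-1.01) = -3.93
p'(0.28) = 4.43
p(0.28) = 1.88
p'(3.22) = 4.07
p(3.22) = 14.38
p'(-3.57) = 4.89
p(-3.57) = -16.05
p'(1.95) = 4.23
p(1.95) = 9.11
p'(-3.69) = 4.90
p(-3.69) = -16.63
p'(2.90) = 4.11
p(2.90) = 13.07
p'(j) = 4.46 - 0.12*j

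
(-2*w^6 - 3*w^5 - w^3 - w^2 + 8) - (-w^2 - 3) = -2*w^6 - 3*w^5 - w^3 + 11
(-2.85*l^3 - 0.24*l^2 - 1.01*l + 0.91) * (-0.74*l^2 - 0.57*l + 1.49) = 2.109*l^5 + 1.8021*l^4 - 3.3623*l^3 - 0.4553*l^2 - 2.0236*l + 1.3559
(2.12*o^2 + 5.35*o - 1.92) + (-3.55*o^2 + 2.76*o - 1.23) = -1.43*o^2 + 8.11*o - 3.15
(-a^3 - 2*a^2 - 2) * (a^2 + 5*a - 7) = -a^5 - 7*a^4 - 3*a^3 + 12*a^2 - 10*a + 14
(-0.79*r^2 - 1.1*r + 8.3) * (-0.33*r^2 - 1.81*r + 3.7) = 0.2607*r^4 + 1.7929*r^3 - 3.671*r^2 - 19.093*r + 30.71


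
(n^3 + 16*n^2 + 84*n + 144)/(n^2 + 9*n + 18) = (n^2 + 10*n + 24)/(n + 3)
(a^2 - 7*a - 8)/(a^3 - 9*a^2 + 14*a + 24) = (a - 8)/(a^2 - 10*a + 24)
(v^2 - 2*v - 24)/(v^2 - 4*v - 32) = (v - 6)/(v - 8)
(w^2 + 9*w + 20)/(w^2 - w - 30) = (w + 4)/(w - 6)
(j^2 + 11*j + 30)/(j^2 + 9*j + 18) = (j + 5)/(j + 3)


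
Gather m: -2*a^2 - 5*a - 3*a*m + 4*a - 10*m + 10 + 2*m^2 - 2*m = -2*a^2 - a + 2*m^2 + m*(-3*a - 12) + 10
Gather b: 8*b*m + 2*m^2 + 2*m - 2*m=8*b*m + 2*m^2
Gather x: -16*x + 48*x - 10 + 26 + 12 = 32*x + 28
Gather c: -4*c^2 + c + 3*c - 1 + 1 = -4*c^2 + 4*c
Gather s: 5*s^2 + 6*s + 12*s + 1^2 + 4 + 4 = 5*s^2 + 18*s + 9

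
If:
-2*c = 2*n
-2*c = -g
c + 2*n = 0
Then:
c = 0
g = 0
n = 0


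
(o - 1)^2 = o^2 - 2*o + 1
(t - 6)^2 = t^2 - 12*t + 36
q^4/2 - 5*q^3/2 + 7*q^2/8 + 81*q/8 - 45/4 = (q/2 + 1)*(q - 3)*(q - 5/2)*(q - 3/2)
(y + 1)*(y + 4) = y^2 + 5*y + 4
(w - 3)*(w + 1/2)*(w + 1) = w^3 - 3*w^2/2 - 4*w - 3/2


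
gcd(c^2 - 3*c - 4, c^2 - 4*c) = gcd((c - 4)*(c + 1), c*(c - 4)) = c - 4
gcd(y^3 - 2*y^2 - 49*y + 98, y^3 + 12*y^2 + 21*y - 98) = y^2 + 5*y - 14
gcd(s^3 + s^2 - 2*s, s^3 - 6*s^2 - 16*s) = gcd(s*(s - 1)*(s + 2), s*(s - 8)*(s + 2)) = s^2 + 2*s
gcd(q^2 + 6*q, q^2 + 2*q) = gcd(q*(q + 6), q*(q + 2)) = q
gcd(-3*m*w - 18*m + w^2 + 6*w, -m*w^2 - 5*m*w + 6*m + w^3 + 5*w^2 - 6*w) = w + 6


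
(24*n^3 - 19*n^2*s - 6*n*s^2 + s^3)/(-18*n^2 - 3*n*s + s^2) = (8*n^2 - 9*n*s + s^2)/(-6*n + s)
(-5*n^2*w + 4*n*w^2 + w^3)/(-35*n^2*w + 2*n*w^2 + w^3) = (-5*n^2 + 4*n*w + w^2)/(-35*n^2 + 2*n*w + w^2)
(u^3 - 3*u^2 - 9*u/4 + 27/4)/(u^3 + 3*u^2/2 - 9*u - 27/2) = (u - 3/2)/(u + 3)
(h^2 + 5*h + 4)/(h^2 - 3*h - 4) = (h + 4)/(h - 4)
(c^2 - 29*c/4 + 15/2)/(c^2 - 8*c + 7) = (4*c^2 - 29*c + 30)/(4*(c^2 - 8*c + 7))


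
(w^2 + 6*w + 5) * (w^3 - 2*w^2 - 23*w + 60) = w^5 + 4*w^4 - 30*w^3 - 88*w^2 + 245*w + 300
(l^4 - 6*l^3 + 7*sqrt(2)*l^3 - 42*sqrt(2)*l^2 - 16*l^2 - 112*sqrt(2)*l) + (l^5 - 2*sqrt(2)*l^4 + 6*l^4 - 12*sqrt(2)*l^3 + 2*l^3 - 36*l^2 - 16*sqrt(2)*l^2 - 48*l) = l^5 - 2*sqrt(2)*l^4 + 7*l^4 - 5*sqrt(2)*l^3 - 4*l^3 - 58*sqrt(2)*l^2 - 52*l^2 - 112*sqrt(2)*l - 48*l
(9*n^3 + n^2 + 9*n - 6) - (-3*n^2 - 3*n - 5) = 9*n^3 + 4*n^2 + 12*n - 1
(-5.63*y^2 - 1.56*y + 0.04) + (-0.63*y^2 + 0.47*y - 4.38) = -6.26*y^2 - 1.09*y - 4.34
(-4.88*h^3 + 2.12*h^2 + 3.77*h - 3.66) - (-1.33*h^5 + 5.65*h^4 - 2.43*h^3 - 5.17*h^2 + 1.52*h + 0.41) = 1.33*h^5 - 5.65*h^4 - 2.45*h^3 + 7.29*h^2 + 2.25*h - 4.07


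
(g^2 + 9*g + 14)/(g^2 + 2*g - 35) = (g + 2)/(g - 5)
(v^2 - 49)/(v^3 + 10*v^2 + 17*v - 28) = (v - 7)/(v^2 + 3*v - 4)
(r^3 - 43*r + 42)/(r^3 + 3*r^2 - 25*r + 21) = (r - 6)/(r - 3)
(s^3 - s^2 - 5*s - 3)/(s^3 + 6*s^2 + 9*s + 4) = (s - 3)/(s + 4)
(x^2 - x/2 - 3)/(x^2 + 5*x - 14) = (x + 3/2)/(x + 7)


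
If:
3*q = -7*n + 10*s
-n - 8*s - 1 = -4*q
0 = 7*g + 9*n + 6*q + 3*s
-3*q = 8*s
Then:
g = 213/3122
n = -27/223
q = 28/223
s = -21/446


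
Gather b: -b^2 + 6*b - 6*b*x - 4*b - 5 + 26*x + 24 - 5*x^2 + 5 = -b^2 + b*(2 - 6*x) - 5*x^2 + 26*x + 24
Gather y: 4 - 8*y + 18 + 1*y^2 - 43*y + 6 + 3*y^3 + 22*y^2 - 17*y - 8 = 3*y^3 + 23*y^2 - 68*y + 20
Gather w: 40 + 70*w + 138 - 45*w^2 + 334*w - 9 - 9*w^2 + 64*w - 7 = -54*w^2 + 468*w + 162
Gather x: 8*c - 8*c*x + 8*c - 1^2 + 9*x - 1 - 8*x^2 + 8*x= 16*c - 8*x^2 + x*(17 - 8*c) - 2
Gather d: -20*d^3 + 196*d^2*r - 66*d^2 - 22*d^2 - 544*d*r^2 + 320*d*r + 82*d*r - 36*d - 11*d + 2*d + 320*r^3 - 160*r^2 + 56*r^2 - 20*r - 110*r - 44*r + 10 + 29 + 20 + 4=-20*d^3 + d^2*(196*r - 88) + d*(-544*r^2 + 402*r - 45) + 320*r^3 - 104*r^2 - 174*r + 63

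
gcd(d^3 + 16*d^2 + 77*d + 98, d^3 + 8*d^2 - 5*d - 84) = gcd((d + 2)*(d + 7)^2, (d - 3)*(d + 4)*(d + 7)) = d + 7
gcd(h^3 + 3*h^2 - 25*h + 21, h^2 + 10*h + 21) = h + 7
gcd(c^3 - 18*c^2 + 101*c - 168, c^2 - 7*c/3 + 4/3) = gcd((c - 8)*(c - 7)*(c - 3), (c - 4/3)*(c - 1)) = 1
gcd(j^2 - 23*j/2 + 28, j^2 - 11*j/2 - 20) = j - 8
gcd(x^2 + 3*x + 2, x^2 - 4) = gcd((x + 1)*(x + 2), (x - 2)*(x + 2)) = x + 2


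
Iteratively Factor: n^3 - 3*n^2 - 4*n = (n)*(n^2 - 3*n - 4) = n*(n + 1)*(n - 4)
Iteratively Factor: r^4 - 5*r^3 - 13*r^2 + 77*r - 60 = (r - 3)*(r^3 - 2*r^2 - 19*r + 20) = (r - 5)*(r - 3)*(r^2 + 3*r - 4) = (r - 5)*(r - 3)*(r + 4)*(r - 1)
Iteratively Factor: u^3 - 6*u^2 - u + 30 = (u - 5)*(u^2 - u - 6) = (u - 5)*(u - 3)*(u + 2)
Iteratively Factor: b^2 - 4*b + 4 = (b - 2)*(b - 2)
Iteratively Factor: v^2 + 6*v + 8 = (v + 4)*(v + 2)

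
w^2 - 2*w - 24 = (w - 6)*(w + 4)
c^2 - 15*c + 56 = (c - 8)*(c - 7)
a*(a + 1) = a^2 + a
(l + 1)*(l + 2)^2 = l^3 + 5*l^2 + 8*l + 4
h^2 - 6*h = h*(h - 6)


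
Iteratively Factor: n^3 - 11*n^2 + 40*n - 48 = (n - 3)*(n^2 - 8*n + 16) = (n - 4)*(n - 3)*(n - 4)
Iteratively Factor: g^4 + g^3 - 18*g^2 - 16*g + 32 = (g + 4)*(g^3 - 3*g^2 - 6*g + 8) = (g + 2)*(g + 4)*(g^2 - 5*g + 4) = (g - 1)*(g + 2)*(g + 4)*(g - 4)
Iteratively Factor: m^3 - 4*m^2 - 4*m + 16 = (m - 4)*(m^2 - 4) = (m - 4)*(m - 2)*(m + 2)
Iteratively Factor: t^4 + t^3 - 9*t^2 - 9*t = (t)*(t^3 + t^2 - 9*t - 9) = t*(t + 3)*(t^2 - 2*t - 3) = t*(t + 1)*(t + 3)*(t - 3)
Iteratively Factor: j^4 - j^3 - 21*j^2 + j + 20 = (j - 5)*(j^3 + 4*j^2 - j - 4) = (j - 5)*(j - 1)*(j^2 + 5*j + 4) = (j - 5)*(j - 1)*(j + 4)*(j + 1)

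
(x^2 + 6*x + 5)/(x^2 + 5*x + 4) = (x + 5)/(x + 4)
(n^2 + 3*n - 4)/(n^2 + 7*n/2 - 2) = 2*(n - 1)/(2*n - 1)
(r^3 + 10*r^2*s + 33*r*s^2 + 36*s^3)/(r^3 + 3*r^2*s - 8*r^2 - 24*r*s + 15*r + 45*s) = (r^2 + 7*r*s + 12*s^2)/(r^2 - 8*r + 15)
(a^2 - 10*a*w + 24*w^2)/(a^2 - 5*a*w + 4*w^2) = (-a + 6*w)/(-a + w)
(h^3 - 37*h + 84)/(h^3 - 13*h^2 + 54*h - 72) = (h + 7)/(h - 6)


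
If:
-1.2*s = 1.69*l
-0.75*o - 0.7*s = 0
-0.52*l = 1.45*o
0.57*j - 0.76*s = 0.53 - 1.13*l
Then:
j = 0.93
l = 0.00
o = 0.00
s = 0.00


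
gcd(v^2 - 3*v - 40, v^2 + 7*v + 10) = v + 5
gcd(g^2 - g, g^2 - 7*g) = g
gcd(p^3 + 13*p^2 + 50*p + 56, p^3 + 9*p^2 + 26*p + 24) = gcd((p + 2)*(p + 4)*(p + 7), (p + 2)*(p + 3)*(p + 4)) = p^2 + 6*p + 8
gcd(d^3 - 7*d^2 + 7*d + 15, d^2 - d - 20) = d - 5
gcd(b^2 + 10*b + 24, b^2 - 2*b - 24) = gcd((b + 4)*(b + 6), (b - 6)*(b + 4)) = b + 4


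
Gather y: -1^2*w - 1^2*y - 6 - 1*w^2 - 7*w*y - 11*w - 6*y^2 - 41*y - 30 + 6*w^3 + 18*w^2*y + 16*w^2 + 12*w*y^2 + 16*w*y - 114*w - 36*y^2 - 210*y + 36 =6*w^3 + 15*w^2 - 126*w + y^2*(12*w - 42) + y*(18*w^2 + 9*w - 252)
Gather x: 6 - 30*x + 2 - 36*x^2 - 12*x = -36*x^2 - 42*x + 8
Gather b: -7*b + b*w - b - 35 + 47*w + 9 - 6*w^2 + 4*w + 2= b*(w - 8) - 6*w^2 + 51*w - 24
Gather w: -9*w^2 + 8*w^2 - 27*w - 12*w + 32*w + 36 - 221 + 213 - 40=-w^2 - 7*w - 12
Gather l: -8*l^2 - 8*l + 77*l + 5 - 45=-8*l^2 + 69*l - 40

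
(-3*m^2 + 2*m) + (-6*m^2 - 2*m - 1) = -9*m^2 - 1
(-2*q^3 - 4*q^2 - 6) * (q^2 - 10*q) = -2*q^5 + 16*q^4 + 40*q^3 - 6*q^2 + 60*q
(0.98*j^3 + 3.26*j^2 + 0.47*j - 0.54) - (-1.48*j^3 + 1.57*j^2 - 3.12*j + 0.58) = 2.46*j^3 + 1.69*j^2 + 3.59*j - 1.12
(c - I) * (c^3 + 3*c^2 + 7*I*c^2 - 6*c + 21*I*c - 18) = c^4 + 3*c^3 + 6*I*c^3 + c^2 + 18*I*c^2 + 3*c + 6*I*c + 18*I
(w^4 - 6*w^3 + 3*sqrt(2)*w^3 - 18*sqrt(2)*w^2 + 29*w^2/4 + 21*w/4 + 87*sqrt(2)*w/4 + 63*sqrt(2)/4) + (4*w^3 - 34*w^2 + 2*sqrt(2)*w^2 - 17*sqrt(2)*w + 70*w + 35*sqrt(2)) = w^4 - 2*w^3 + 3*sqrt(2)*w^3 - 107*w^2/4 - 16*sqrt(2)*w^2 + 19*sqrt(2)*w/4 + 301*w/4 + 203*sqrt(2)/4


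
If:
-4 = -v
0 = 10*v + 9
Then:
No Solution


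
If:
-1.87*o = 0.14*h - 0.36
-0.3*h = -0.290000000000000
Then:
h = 0.97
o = 0.12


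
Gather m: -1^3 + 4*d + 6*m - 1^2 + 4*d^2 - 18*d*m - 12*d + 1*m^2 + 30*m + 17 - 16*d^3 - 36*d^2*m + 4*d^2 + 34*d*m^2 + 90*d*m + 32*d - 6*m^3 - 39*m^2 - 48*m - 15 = -16*d^3 + 8*d^2 + 24*d - 6*m^3 + m^2*(34*d - 38) + m*(-36*d^2 + 72*d - 12)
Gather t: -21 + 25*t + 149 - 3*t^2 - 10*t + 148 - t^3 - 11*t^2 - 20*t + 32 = -t^3 - 14*t^2 - 5*t + 308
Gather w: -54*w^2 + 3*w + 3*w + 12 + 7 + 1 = -54*w^2 + 6*w + 20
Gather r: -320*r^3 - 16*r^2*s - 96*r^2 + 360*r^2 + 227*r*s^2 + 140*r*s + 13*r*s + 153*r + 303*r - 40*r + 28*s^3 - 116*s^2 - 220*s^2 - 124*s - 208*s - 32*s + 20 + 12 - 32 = -320*r^3 + r^2*(264 - 16*s) + r*(227*s^2 + 153*s + 416) + 28*s^3 - 336*s^2 - 364*s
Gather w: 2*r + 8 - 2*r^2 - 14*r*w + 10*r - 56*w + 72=-2*r^2 + 12*r + w*(-14*r - 56) + 80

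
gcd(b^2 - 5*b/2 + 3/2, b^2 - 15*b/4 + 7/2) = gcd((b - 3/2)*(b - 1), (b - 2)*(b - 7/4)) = 1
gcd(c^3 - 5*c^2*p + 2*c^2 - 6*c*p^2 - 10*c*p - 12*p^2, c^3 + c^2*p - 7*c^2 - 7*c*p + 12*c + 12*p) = c + p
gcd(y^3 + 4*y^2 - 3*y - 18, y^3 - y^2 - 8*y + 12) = y^2 + y - 6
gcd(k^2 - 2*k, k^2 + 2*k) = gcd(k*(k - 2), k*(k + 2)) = k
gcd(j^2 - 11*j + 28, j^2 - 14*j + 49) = j - 7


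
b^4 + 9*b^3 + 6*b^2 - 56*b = b*(b - 2)*(b + 4)*(b + 7)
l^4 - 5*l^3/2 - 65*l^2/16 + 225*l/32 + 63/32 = (l - 3)*(l - 3/2)*(l + 1/4)*(l + 7/4)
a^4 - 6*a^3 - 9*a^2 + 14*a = a*(a - 7)*(a - 1)*(a + 2)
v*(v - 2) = v^2 - 2*v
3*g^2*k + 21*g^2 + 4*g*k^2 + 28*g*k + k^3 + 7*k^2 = (g + k)*(3*g + k)*(k + 7)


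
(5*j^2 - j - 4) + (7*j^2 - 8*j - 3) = 12*j^2 - 9*j - 7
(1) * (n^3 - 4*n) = n^3 - 4*n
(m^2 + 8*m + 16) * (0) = 0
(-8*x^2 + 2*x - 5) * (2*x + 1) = -16*x^3 - 4*x^2 - 8*x - 5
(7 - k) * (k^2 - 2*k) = -k^3 + 9*k^2 - 14*k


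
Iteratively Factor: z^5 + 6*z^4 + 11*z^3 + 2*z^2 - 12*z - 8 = (z - 1)*(z^4 + 7*z^3 + 18*z^2 + 20*z + 8) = (z - 1)*(z + 2)*(z^3 + 5*z^2 + 8*z + 4) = (z - 1)*(z + 1)*(z + 2)*(z^2 + 4*z + 4) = (z - 1)*(z + 1)*(z + 2)^2*(z + 2)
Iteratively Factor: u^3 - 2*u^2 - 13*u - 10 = (u + 2)*(u^2 - 4*u - 5) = (u + 1)*(u + 2)*(u - 5)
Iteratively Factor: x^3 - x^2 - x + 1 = (x - 1)*(x^2 - 1) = (x - 1)*(x + 1)*(x - 1)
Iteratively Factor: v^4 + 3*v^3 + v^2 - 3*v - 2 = (v + 1)*(v^3 + 2*v^2 - v - 2) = (v - 1)*(v + 1)*(v^2 + 3*v + 2) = (v - 1)*(v + 1)^2*(v + 2)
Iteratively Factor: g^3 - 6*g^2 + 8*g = (g)*(g^2 - 6*g + 8) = g*(g - 2)*(g - 4)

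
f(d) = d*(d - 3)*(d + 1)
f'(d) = d*(d - 3) + d*(d + 1) + (d - 3)*(d + 1)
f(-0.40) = 0.82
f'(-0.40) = -0.92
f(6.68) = 188.79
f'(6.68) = 104.15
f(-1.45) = -2.90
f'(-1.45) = 9.11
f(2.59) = -3.81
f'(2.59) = 6.76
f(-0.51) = 0.88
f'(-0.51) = -0.18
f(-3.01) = -36.36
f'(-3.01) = 36.22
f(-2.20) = -13.73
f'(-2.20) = 20.32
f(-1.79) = -6.77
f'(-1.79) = 13.77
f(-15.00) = -3780.00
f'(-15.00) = 732.00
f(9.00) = 540.00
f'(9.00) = 204.00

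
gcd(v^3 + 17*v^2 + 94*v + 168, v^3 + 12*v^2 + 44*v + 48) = v^2 + 10*v + 24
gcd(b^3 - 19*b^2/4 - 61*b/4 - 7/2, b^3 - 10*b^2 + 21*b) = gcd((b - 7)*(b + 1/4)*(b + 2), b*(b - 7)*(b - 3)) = b - 7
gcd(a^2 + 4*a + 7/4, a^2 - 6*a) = 1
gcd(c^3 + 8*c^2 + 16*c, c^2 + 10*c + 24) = c + 4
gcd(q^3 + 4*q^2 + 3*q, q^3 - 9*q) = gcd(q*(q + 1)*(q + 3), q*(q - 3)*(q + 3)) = q^2 + 3*q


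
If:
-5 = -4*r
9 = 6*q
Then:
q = 3/2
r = 5/4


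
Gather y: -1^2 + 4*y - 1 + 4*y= 8*y - 2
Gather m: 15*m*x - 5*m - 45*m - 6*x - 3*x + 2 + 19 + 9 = m*(15*x - 50) - 9*x + 30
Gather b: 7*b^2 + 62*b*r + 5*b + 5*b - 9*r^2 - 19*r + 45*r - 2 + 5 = 7*b^2 + b*(62*r + 10) - 9*r^2 + 26*r + 3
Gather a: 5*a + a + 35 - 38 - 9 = 6*a - 12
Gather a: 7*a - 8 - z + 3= 7*a - z - 5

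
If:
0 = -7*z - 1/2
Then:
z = -1/14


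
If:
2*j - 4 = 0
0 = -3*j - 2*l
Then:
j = 2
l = -3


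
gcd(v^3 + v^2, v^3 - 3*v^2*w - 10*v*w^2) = v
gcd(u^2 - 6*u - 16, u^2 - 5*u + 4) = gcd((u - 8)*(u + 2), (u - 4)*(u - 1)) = 1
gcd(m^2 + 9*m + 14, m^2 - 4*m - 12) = m + 2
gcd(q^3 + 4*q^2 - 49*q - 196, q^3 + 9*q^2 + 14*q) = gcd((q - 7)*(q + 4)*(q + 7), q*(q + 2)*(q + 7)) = q + 7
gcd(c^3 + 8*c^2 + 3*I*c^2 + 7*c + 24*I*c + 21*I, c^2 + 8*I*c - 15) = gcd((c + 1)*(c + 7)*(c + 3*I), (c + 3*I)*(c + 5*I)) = c + 3*I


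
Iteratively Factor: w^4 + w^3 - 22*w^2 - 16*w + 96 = (w - 2)*(w^3 + 3*w^2 - 16*w - 48) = (w - 2)*(w + 3)*(w^2 - 16) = (w - 4)*(w - 2)*(w + 3)*(w + 4)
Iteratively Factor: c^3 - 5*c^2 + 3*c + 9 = (c - 3)*(c^2 - 2*c - 3) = (c - 3)^2*(c + 1)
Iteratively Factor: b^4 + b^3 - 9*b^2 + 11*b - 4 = (b - 1)*(b^3 + 2*b^2 - 7*b + 4) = (b - 1)^2*(b^2 + 3*b - 4) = (b - 1)^3*(b + 4)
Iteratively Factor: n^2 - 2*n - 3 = (n + 1)*(n - 3)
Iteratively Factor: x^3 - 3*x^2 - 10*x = (x + 2)*(x^2 - 5*x) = x*(x + 2)*(x - 5)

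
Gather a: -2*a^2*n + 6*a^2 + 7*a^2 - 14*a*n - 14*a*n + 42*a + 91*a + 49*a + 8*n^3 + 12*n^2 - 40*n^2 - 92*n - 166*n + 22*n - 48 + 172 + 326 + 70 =a^2*(13 - 2*n) + a*(182 - 28*n) + 8*n^3 - 28*n^2 - 236*n + 520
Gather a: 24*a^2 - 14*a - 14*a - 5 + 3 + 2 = 24*a^2 - 28*a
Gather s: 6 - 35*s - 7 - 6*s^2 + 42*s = -6*s^2 + 7*s - 1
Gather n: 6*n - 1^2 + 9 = 6*n + 8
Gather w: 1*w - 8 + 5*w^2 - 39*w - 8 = 5*w^2 - 38*w - 16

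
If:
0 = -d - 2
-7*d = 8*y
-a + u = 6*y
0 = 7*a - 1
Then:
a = 1/7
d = -2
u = 149/14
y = 7/4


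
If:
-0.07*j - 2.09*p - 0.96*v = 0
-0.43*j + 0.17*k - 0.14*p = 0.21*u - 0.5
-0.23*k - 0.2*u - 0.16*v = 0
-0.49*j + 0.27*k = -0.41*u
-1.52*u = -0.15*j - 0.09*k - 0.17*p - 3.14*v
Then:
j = 0.17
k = -1.36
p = -0.27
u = 1.10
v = 0.58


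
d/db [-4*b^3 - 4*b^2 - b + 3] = -12*b^2 - 8*b - 1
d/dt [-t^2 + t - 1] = 1 - 2*t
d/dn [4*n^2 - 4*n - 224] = 8*n - 4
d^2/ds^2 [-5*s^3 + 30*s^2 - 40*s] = 60 - 30*s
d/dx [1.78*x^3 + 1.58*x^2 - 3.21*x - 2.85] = 5.34*x^2 + 3.16*x - 3.21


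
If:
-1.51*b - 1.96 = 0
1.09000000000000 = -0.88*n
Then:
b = -1.30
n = -1.24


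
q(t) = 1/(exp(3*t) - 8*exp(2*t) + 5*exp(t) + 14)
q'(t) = (-3*exp(3*t) + 16*exp(2*t) - 5*exp(t))/(exp(3*t) - 8*exp(2*t) + 5*exp(t) + 14)^2 = (-3*exp(2*t) + 16*exp(t) - 5)*exp(t)/(exp(3*t) - 8*exp(2*t) + 5*exp(t) + 14)^2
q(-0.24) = 0.07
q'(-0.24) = 0.02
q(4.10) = 0.00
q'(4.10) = -0.00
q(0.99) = -0.09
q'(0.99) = 0.36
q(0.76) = -0.47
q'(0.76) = 7.44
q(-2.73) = 0.07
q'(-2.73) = -0.00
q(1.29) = -0.04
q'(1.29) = 0.08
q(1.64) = -0.03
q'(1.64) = -0.01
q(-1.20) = 0.07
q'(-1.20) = -0.00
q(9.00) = 0.00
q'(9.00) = 0.00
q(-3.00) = 0.07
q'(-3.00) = 0.00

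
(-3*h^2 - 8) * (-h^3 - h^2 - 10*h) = 3*h^5 + 3*h^4 + 38*h^3 + 8*h^2 + 80*h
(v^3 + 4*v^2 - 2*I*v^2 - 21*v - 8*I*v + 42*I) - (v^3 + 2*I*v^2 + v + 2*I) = 4*v^2 - 4*I*v^2 - 22*v - 8*I*v + 40*I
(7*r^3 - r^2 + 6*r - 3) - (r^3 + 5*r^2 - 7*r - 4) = 6*r^3 - 6*r^2 + 13*r + 1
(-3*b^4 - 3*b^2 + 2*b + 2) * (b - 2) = -3*b^5 + 6*b^4 - 3*b^3 + 8*b^2 - 2*b - 4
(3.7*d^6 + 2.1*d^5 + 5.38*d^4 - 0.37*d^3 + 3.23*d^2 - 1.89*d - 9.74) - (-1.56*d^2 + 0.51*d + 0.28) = 3.7*d^6 + 2.1*d^5 + 5.38*d^4 - 0.37*d^3 + 4.79*d^2 - 2.4*d - 10.02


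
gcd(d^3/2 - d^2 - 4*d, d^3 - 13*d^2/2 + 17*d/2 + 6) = d - 4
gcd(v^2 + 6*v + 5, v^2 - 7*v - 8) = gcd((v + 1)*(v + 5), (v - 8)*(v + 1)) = v + 1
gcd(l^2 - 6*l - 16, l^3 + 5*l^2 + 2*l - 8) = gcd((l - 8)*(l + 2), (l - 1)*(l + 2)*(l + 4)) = l + 2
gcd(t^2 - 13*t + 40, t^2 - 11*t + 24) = t - 8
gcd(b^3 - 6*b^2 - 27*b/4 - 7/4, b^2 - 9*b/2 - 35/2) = b - 7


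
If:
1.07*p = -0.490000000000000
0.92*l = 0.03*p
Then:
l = -0.01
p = -0.46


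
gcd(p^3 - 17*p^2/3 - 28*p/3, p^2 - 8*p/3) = p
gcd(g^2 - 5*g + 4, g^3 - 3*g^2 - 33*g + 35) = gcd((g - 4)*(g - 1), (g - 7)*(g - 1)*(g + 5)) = g - 1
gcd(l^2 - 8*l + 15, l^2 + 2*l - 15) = l - 3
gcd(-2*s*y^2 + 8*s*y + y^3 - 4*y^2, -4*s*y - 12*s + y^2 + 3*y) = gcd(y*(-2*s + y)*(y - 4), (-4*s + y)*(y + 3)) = 1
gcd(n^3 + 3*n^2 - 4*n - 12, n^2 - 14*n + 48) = 1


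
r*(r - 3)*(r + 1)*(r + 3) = r^4 + r^3 - 9*r^2 - 9*r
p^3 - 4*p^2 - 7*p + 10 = (p - 5)*(p - 1)*(p + 2)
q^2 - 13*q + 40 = (q - 8)*(q - 5)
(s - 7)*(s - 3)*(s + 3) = s^3 - 7*s^2 - 9*s + 63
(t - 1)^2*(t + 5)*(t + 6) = t^4 + 9*t^3 + 9*t^2 - 49*t + 30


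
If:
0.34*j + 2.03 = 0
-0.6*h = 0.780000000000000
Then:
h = -1.30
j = -5.97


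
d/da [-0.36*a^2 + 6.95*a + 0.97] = 6.95 - 0.72*a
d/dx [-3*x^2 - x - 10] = -6*x - 1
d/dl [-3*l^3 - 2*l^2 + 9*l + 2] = -9*l^2 - 4*l + 9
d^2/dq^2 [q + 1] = 0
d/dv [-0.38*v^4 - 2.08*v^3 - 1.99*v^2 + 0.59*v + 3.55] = -1.52*v^3 - 6.24*v^2 - 3.98*v + 0.59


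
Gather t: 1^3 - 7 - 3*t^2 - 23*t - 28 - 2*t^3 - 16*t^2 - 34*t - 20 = -2*t^3 - 19*t^2 - 57*t - 54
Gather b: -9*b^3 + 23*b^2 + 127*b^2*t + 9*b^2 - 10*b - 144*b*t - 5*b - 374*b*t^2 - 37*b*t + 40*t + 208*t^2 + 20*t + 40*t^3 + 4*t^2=-9*b^3 + b^2*(127*t + 32) + b*(-374*t^2 - 181*t - 15) + 40*t^3 + 212*t^2 + 60*t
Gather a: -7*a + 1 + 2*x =-7*a + 2*x + 1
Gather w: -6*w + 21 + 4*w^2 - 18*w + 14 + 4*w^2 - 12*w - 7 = 8*w^2 - 36*w + 28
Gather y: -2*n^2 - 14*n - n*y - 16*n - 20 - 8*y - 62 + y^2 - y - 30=-2*n^2 - 30*n + y^2 + y*(-n - 9) - 112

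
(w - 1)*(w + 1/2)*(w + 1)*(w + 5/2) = w^4 + 3*w^3 + w^2/4 - 3*w - 5/4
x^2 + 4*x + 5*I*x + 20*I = (x + 4)*(x + 5*I)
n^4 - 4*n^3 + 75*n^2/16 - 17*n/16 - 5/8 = (n - 2)*(n - 5/4)*(n - 1)*(n + 1/4)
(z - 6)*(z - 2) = z^2 - 8*z + 12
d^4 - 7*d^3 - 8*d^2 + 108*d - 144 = (d - 6)*(d - 3)*(d - 2)*(d + 4)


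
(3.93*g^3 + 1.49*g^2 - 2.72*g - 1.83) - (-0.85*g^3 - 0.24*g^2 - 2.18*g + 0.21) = 4.78*g^3 + 1.73*g^2 - 0.54*g - 2.04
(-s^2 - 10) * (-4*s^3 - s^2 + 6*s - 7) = 4*s^5 + s^4 + 34*s^3 + 17*s^2 - 60*s + 70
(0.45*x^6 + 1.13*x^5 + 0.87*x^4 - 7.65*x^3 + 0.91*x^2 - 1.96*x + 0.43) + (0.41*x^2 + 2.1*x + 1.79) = 0.45*x^6 + 1.13*x^5 + 0.87*x^4 - 7.65*x^3 + 1.32*x^2 + 0.14*x + 2.22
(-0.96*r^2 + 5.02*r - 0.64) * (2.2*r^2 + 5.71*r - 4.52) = -2.112*r^4 + 5.5624*r^3 + 31.5954*r^2 - 26.3448*r + 2.8928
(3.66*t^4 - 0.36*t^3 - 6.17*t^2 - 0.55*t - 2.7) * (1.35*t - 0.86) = 4.941*t^5 - 3.6336*t^4 - 8.0199*t^3 + 4.5637*t^2 - 3.172*t + 2.322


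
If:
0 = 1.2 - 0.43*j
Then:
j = 2.79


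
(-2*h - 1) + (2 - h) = 1 - 3*h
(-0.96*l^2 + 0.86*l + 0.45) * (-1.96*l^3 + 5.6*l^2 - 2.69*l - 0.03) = 1.8816*l^5 - 7.0616*l^4 + 6.5164*l^3 + 0.2354*l^2 - 1.2363*l - 0.0135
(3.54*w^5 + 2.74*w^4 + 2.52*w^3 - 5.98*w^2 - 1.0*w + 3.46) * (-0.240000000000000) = -0.8496*w^5 - 0.6576*w^4 - 0.6048*w^3 + 1.4352*w^2 + 0.24*w - 0.8304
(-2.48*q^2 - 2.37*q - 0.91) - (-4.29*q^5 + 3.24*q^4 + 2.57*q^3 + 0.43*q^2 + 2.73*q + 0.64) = 4.29*q^5 - 3.24*q^4 - 2.57*q^3 - 2.91*q^2 - 5.1*q - 1.55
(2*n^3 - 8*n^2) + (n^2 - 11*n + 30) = 2*n^3 - 7*n^2 - 11*n + 30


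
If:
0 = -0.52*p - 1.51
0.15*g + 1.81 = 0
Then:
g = -12.07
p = -2.90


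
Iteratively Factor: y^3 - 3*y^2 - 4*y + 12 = (y + 2)*(y^2 - 5*y + 6) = (y - 3)*(y + 2)*(y - 2)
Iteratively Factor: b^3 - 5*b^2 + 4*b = (b)*(b^2 - 5*b + 4) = b*(b - 4)*(b - 1)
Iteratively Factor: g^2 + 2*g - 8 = (g - 2)*(g + 4)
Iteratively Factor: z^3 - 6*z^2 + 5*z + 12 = (z + 1)*(z^2 - 7*z + 12) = (z - 4)*(z + 1)*(z - 3)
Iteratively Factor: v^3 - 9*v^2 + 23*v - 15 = (v - 5)*(v^2 - 4*v + 3) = (v - 5)*(v - 3)*(v - 1)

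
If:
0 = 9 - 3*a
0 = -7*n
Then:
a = 3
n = 0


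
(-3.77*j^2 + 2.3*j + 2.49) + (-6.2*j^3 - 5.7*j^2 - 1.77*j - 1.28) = -6.2*j^3 - 9.47*j^2 + 0.53*j + 1.21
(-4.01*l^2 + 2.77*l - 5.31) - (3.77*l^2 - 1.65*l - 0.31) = -7.78*l^2 + 4.42*l - 5.0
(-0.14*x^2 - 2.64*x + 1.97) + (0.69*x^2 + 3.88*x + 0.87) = 0.55*x^2 + 1.24*x + 2.84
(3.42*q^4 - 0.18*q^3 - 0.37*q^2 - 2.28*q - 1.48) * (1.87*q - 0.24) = 6.3954*q^5 - 1.1574*q^4 - 0.6487*q^3 - 4.1748*q^2 - 2.2204*q + 0.3552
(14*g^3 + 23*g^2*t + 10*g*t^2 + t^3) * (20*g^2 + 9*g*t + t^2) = 280*g^5 + 586*g^4*t + 421*g^3*t^2 + 133*g^2*t^3 + 19*g*t^4 + t^5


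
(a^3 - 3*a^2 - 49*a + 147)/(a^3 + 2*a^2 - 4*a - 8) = (a^3 - 3*a^2 - 49*a + 147)/(a^3 + 2*a^2 - 4*a - 8)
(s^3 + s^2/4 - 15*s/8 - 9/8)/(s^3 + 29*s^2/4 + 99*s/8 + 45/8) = (2*s^2 - s - 3)/(2*s^2 + 13*s + 15)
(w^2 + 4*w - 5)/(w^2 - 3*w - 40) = (w - 1)/(w - 8)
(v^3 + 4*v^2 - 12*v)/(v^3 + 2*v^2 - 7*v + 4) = v*(v^2 + 4*v - 12)/(v^3 + 2*v^2 - 7*v + 4)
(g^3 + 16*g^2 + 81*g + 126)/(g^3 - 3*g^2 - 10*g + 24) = (g^2 + 13*g + 42)/(g^2 - 6*g + 8)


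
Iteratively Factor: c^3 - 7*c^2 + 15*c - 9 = (c - 3)*(c^2 - 4*c + 3) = (c - 3)^2*(c - 1)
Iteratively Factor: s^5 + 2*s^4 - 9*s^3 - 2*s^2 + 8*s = (s - 2)*(s^4 + 4*s^3 - s^2 - 4*s) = (s - 2)*(s + 1)*(s^3 + 3*s^2 - 4*s) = (s - 2)*(s + 1)*(s + 4)*(s^2 - s) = s*(s - 2)*(s + 1)*(s + 4)*(s - 1)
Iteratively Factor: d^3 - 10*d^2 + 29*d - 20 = (d - 1)*(d^2 - 9*d + 20) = (d - 5)*(d - 1)*(d - 4)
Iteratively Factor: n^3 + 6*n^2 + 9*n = (n + 3)*(n^2 + 3*n) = n*(n + 3)*(n + 3)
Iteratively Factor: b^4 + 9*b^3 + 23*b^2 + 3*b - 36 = (b - 1)*(b^3 + 10*b^2 + 33*b + 36) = (b - 1)*(b + 3)*(b^2 + 7*b + 12) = (b - 1)*(b + 3)*(b + 4)*(b + 3)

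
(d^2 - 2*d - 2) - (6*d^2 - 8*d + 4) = -5*d^2 + 6*d - 6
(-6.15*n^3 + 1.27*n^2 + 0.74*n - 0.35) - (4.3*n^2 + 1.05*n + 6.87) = -6.15*n^3 - 3.03*n^2 - 0.31*n - 7.22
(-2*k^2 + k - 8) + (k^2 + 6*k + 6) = -k^2 + 7*k - 2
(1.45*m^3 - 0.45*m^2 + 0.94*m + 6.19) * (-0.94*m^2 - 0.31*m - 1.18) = -1.363*m^5 - 0.0265*m^4 - 2.4551*m^3 - 5.579*m^2 - 3.0281*m - 7.3042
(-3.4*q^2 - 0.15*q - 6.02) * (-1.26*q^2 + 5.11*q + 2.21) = 4.284*q^4 - 17.185*q^3 - 0.6953*q^2 - 31.0937*q - 13.3042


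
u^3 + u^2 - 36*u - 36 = (u - 6)*(u + 1)*(u + 6)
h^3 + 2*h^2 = h^2*(h + 2)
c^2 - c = c*(c - 1)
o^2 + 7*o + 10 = (o + 2)*(o + 5)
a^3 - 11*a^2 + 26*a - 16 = (a - 8)*(a - 2)*(a - 1)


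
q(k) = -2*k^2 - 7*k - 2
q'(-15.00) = 53.00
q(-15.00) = -347.00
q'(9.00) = -43.00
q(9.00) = -227.00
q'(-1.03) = -2.88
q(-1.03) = 3.09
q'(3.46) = -20.84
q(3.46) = -50.16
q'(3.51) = -21.04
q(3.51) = -51.21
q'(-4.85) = 12.40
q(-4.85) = -15.10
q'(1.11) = -11.44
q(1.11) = -12.23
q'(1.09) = -11.36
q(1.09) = -12.01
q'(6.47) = -32.88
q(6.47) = -131.01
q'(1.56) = -13.24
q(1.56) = -17.79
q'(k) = -4*k - 7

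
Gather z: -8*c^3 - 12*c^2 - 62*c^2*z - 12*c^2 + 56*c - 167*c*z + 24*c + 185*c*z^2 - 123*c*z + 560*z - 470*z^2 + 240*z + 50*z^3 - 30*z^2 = -8*c^3 - 24*c^2 + 80*c + 50*z^3 + z^2*(185*c - 500) + z*(-62*c^2 - 290*c + 800)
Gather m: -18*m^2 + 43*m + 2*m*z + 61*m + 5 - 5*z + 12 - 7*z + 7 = -18*m^2 + m*(2*z + 104) - 12*z + 24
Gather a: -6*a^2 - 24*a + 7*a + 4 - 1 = -6*a^2 - 17*a + 3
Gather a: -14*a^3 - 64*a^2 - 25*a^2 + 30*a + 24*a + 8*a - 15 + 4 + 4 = -14*a^3 - 89*a^2 + 62*a - 7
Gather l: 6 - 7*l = 6 - 7*l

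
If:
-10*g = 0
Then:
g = 0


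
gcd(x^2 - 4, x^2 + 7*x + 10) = x + 2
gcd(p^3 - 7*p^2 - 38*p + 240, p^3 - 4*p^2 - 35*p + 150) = p^2 + p - 30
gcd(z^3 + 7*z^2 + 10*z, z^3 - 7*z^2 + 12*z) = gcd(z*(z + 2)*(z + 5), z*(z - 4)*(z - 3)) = z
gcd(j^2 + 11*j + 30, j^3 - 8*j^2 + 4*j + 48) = 1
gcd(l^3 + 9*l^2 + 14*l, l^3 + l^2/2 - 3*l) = l^2 + 2*l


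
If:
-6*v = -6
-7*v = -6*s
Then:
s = 7/6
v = 1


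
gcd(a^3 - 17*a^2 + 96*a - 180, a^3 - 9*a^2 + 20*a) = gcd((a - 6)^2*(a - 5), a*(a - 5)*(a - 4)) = a - 5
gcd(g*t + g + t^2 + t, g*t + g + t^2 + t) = g*t + g + t^2 + t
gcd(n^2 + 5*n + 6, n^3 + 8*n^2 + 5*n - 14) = n + 2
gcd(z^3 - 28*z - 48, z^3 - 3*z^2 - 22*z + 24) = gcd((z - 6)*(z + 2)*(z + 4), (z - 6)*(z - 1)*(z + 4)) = z^2 - 2*z - 24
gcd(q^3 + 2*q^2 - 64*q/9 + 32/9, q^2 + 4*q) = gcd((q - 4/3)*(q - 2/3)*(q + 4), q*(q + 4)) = q + 4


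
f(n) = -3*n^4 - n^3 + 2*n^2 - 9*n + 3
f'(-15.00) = 39756.00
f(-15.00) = -147912.00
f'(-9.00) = 8460.00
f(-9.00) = -18708.00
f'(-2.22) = 98.63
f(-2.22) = -29.09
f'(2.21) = -144.34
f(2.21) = -89.48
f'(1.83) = -85.27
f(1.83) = -46.55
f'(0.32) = -8.42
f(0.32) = 0.26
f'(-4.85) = 1270.04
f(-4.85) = -1452.14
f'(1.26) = -32.73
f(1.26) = -14.73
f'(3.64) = -612.93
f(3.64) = -578.15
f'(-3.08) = 300.84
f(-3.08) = -191.06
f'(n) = -12*n^3 - 3*n^2 + 4*n - 9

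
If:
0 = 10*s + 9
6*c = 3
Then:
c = 1/2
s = -9/10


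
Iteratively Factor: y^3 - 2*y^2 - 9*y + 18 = (y - 2)*(y^2 - 9) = (y - 3)*(y - 2)*(y + 3)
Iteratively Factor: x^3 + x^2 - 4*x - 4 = (x + 2)*(x^2 - x - 2) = (x - 2)*(x + 2)*(x + 1)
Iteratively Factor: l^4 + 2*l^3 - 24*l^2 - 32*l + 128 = (l - 2)*(l^3 + 4*l^2 - 16*l - 64) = (l - 2)*(l + 4)*(l^2 - 16) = (l - 4)*(l - 2)*(l + 4)*(l + 4)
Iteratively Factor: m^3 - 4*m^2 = (m)*(m^2 - 4*m) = m*(m - 4)*(m)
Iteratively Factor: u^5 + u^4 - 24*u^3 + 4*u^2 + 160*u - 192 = (u + 4)*(u^4 - 3*u^3 - 12*u^2 + 52*u - 48) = (u - 2)*(u + 4)*(u^3 - u^2 - 14*u + 24) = (u - 3)*(u - 2)*(u + 4)*(u^2 + 2*u - 8) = (u - 3)*(u - 2)^2*(u + 4)*(u + 4)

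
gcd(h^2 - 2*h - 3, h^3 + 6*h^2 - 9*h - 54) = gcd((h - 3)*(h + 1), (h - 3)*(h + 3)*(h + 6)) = h - 3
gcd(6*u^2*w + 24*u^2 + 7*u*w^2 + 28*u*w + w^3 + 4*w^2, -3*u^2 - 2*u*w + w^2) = u + w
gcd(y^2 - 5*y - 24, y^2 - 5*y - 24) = y^2 - 5*y - 24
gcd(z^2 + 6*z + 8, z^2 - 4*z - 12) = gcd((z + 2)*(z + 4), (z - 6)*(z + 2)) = z + 2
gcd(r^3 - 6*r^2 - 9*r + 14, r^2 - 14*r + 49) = r - 7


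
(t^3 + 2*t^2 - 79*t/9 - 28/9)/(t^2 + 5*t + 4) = (t^2 - 2*t - 7/9)/(t + 1)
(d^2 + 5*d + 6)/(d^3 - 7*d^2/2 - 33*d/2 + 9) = 2*(d + 2)/(2*d^2 - 13*d + 6)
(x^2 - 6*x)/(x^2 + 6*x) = (x - 6)/(x + 6)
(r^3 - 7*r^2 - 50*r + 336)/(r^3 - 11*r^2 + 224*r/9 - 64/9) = 9*(r^2 + r - 42)/(9*r^2 - 27*r + 8)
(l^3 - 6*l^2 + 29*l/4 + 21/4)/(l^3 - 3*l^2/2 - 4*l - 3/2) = (l - 7/2)/(l + 1)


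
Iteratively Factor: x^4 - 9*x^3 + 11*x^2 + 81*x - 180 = (x - 4)*(x^3 - 5*x^2 - 9*x + 45) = (x - 4)*(x + 3)*(x^2 - 8*x + 15) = (x - 4)*(x - 3)*(x + 3)*(x - 5)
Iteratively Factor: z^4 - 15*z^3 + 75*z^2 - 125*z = (z - 5)*(z^3 - 10*z^2 + 25*z) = (z - 5)^2*(z^2 - 5*z) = z*(z - 5)^2*(z - 5)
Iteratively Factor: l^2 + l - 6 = (l - 2)*(l + 3)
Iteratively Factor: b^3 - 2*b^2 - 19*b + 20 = (b + 4)*(b^2 - 6*b + 5) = (b - 1)*(b + 4)*(b - 5)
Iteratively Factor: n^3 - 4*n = (n - 2)*(n^2 + 2*n) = (n - 2)*(n + 2)*(n)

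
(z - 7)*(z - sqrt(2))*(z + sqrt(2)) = z^3 - 7*z^2 - 2*z + 14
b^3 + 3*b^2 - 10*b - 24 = (b - 3)*(b + 2)*(b + 4)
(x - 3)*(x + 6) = x^2 + 3*x - 18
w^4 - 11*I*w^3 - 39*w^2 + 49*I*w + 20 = (w - 5*I)*(w - 4*I)*(w - I)^2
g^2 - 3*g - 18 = (g - 6)*(g + 3)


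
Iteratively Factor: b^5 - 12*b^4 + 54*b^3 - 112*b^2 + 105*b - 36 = (b - 3)*(b^4 - 9*b^3 + 27*b^2 - 31*b + 12) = (b - 3)*(b - 1)*(b^3 - 8*b^2 + 19*b - 12) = (b - 3)^2*(b - 1)*(b^2 - 5*b + 4) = (b - 4)*(b - 3)^2*(b - 1)*(b - 1)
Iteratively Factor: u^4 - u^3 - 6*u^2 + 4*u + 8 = (u + 2)*(u^3 - 3*u^2 + 4) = (u - 2)*(u + 2)*(u^2 - u - 2) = (u - 2)^2*(u + 2)*(u + 1)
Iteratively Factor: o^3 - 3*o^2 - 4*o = (o + 1)*(o^2 - 4*o) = (o - 4)*(o + 1)*(o)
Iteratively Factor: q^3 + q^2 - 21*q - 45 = (q + 3)*(q^2 - 2*q - 15) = (q + 3)^2*(q - 5)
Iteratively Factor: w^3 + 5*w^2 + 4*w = (w + 1)*(w^2 + 4*w) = w*(w + 1)*(w + 4)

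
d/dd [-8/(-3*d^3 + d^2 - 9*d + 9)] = 8*(-9*d^2 + 2*d - 9)/(3*d^3 - d^2 + 9*d - 9)^2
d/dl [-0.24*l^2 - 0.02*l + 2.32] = -0.48*l - 0.02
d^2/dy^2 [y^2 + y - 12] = 2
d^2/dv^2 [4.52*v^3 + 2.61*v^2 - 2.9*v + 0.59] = 27.12*v + 5.22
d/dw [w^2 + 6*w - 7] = 2*w + 6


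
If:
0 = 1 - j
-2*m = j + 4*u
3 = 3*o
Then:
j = 1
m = -2*u - 1/2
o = 1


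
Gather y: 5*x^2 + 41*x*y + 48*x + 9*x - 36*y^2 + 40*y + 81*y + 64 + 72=5*x^2 + 57*x - 36*y^2 + y*(41*x + 121) + 136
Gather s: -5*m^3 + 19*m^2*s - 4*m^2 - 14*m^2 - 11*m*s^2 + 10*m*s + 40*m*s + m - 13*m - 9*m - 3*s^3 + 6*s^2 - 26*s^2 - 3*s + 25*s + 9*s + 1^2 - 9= -5*m^3 - 18*m^2 - 21*m - 3*s^3 + s^2*(-11*m - 20) + s*(19*m^2 + 50*m + 31) - 8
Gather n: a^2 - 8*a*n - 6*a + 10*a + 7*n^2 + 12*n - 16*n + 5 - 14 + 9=a^2 + 4*a + 7*n^2 + n*(-8*a - 4)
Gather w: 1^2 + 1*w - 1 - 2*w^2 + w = -2*w^2 + 2*w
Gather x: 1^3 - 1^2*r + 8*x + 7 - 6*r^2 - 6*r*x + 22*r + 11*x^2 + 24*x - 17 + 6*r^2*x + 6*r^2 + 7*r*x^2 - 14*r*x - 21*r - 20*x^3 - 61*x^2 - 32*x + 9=-20*x^3 + x^2*(7*r - 50) + x*(6*r^2 - 20*r)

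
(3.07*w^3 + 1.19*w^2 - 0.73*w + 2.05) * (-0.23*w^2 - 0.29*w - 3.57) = -0.7061*w^5 - 1.164*w^4 - 11.1371*w^3 - 4.5081*w^2 + 2.0116*w - 7.3185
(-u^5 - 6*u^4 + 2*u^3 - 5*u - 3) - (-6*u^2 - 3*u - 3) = -u^5 - 6*u^4 + 2*u^3 + 6*u^2 - 2*u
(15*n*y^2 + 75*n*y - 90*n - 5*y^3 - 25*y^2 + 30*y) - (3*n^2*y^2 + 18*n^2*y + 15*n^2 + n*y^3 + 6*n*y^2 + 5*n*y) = -3*n^2*y^2 - 18*n^2*y - 15*n^2 - n*y^3 + 9*n*y^2 + 70*n*y - 90*n - 5*y^3 - 25*y^2 + 30*y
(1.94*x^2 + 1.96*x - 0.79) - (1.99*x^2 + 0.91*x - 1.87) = -0.05*x^2 + 1.05*x + 1.08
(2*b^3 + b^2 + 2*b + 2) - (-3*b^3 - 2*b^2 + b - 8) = 5*b^3 + 3*b^2 + b + 10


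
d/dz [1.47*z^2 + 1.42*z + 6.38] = 2.94*z + 1.42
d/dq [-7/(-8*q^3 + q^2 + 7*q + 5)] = 7*(-24*q^2 + 2*q + 7)/(-8*q^3 + q^2 + 7*q + 5)^2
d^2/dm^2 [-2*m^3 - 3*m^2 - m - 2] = -12*m - 6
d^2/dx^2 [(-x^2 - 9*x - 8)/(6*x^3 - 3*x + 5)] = 4*(-18*x^6 - 486*x^5 - 891*x^4 + 24*x^3 + 1026*x^2 + 360*x - 116)/(216*x^9 - 324*x^7 + 540*x^6 + 162*x^5 - 540*x^4 + 423*x^3 + 135*x^2 - 225*x + 125)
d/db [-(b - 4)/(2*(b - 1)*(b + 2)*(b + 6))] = (b^3 - 5*b^2/2 - 28*b - 2)/(b^6 + 14*b^5 + 57*b^4 + 32*b^3 - 152*b^2 - 96*b + 144)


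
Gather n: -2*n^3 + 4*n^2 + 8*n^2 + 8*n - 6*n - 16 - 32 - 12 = -2*n^3 + 12*n^2 + 2*n - 60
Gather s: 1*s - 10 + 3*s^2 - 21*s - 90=3*s^2 - 20*s - 100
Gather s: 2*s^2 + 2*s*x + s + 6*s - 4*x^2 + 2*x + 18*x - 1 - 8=2*s^2 + s*(2*x + 7) - 4*x^2 + 20*x - 9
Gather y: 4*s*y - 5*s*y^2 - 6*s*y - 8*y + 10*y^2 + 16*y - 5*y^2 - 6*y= y^2*(5 - 5*s) + y*(2 - 2*s)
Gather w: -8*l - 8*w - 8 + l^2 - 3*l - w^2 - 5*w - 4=l^2 - 11*l - w^2 - 13*w - 12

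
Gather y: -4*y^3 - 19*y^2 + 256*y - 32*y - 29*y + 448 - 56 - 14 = -4*y^3 - 19*y^2 + 195*y + 378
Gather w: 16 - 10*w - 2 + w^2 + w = w^2 - 9*w + 14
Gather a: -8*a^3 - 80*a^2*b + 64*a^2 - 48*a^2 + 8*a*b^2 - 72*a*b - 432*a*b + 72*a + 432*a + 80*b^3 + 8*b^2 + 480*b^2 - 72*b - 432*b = -8*a^3 + a^2*(16 - 80*b) + a*(8*b^2 - 504*b + 504) + 80*b^3 + 488*b^2 - 504*b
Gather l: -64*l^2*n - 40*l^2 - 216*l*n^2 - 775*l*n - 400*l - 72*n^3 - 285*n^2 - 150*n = l^2*(-64*n - 40) + l*(-216*n^2 - 775*n - 400) - 72*n^3 - 285*n^2 - 150*n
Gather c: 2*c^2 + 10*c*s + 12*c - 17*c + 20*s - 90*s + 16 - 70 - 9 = 2*c^2 + c*(10*s - 5) - 70*s - 63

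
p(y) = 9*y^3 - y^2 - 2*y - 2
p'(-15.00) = 6103.00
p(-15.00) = -30572.00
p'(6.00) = 958.00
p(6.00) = 1894.00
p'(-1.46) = 58.47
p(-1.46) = -29.22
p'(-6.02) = 988.53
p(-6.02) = -1989.71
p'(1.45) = 51.87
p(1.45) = 20.44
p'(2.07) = 109.55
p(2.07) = 69.40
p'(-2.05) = 115.57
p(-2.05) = -79.64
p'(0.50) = 3.75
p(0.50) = -2.12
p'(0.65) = 8.11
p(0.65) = -1.25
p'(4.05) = 432.77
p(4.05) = 571.37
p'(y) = 27*y^2 - 2*y - 2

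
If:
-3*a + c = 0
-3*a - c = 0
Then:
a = 0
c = 0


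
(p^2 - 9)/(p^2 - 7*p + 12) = (p + 3)/(p - 4)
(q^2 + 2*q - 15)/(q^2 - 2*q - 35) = (q - 3)/(q - 7)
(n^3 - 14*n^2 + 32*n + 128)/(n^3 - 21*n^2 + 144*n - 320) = (n + 2)/(n - 5)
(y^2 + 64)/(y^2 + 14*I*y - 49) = (y^2 + 64)/(y^2 + 14*I*y - 49)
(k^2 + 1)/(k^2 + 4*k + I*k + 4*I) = (k - I)/(k + 4)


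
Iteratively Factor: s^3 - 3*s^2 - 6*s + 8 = (s + 2)*(s^2 - 5*s + 4) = (s - 4)*(s + 2)*(s - 1)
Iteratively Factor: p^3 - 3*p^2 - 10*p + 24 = (p - 4)*(p^2 + p - 6) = (p - 4)*(p - 2)*(p + 3)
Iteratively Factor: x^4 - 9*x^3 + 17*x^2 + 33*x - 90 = (x - 3)*(x^3 - 6*x^2 - x + 30) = (x - 5)*(x - 3)*(x^2 - x - 6) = (x - 5)*(x - 3)*(x + 2)*(x - 3)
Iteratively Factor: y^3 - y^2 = (y)*(y^2 - y) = y^2*(y - 1)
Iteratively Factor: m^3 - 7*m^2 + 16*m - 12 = (m - 2)*(m^2 - 5*m + 6) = (m - 2)^2*(m - 3)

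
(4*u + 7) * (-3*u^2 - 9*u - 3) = -12*u^3 - 57*u^2 - 75*u - 21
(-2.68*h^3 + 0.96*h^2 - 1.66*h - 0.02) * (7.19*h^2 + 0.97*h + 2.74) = -19.2692*h^5 + 4.3028*h^4 - 18.3474*h^3 + 0.8764*h^2 - 4.5678*h - 0.0548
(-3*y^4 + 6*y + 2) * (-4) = 12*y^4 - 24*y - 8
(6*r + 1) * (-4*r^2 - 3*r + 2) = -24*r^3 - 22*r^2 + 9*r + 2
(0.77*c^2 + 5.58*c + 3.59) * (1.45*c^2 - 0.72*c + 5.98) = 1.1165*c^4 + 7.5366*c^3 + 5.7925*c^2 + 30.7836*c + 21.4682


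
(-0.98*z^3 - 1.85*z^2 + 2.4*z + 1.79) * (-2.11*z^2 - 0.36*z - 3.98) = 2.0678*z^5 + 4.2563*z^4 - 0.497599999999999*z^3 + 2.7221*z^2 - 10.1964*z - 7.1242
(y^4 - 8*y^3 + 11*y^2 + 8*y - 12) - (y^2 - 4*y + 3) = y^4 - 8*y^3 + 10*y^2 + 12*y - 15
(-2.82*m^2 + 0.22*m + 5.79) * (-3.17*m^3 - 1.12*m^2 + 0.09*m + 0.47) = 8.9394*m^5 + 2.461*m^4 - 18.8545*m^3 - 7.7904*m^2 + 0.6245*m + 2.7213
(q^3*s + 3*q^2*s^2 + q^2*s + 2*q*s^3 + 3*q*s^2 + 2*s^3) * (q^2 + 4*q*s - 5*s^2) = q^5*s + 7*q^4*s^2 + q^4*s + 9*q^3*s^3 + 7*q^3*s^2 - 7*q^2*s^4 + 9*q^2*s^3 - 10*q*s^5 - 7*q*s^4 - 10*s^5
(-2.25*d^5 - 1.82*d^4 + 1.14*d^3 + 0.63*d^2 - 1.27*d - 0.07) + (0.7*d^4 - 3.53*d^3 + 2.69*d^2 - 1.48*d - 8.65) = -2.25*d^5 - 1.12*d^4 - 2.39*d^3 + 3.32*d^2 - 2.75*d - 8.72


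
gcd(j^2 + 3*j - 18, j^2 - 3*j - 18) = 1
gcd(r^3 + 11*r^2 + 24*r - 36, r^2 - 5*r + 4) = r - 1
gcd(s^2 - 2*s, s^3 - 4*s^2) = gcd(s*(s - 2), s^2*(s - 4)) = s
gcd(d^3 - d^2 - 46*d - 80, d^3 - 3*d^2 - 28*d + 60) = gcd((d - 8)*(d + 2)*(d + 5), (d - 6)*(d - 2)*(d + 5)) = d + 5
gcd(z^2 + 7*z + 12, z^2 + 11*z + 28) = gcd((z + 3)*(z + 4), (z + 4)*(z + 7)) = z + 4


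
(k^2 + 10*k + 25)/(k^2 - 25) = (k + 5)/(k - 5)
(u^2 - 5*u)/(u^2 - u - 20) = u/(u + 4)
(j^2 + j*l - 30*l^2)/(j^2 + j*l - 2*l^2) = (j^2 + j*l - 30*l^2)/(j^2 + j*l - 2*l^2)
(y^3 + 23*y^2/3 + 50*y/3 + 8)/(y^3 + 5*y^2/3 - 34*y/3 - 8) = (y + 3)/(y - 3)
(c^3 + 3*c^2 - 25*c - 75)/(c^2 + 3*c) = c - 25/c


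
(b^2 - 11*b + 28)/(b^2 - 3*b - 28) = (b - 4)/(b + 4)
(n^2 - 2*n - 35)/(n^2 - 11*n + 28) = (n + 5)/(n - 4)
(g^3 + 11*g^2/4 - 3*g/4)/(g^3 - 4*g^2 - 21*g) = (g - 1/4)/(g - 7)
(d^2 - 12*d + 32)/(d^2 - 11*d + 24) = (d - 4)/(d - 3)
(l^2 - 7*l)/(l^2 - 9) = l*(l - 7)/(l^2 - 9)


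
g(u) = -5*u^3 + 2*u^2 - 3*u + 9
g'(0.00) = -3.00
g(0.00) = 9.00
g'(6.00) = -519.00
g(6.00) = -1017.00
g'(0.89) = -11.32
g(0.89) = 4.39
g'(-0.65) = -11.94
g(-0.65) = 13.17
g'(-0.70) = -13.15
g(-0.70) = 13.80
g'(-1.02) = -22.69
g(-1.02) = 19.45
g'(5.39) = -417.22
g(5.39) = -732.02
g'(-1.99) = -70.36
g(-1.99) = 62.29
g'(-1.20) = -29.40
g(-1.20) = 24.12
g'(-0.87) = -17.83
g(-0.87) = 16.42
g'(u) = -15*u^2 + 4*u - 3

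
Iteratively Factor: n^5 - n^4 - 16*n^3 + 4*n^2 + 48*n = (n)*(n^4 - n^3 - 16*n^2 + 4*n + 48) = n*(n - 2)*(n^3 + n^2 - 14*n - 24) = n*(n - 2)*(n + 3)*(n^2 - 2*n - 8) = n*(n - 4)*(n - 2)*(n + 3)*(n + 2)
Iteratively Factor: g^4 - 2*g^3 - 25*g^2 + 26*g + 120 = (g + 2)*(g^3 - 4*g^2 - 17*g + 60) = (g + 2)*(g + 4)*(g^2 - 8*g + 15) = (g - 5)*(g + 2)*(g + 4)*(g - 3)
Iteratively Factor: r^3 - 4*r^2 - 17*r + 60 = (r - 5)*(r^2 + r - 12) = (r - 5)*(r - 3)*(r + 4)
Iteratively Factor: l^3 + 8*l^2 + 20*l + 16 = (l + 2)*(l^2 + 6*l + 8) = (l + 2)^2*(l + 4)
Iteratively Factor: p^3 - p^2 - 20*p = (p - 5)*(p^2 + 4*p) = p*(p - 5)*(p + 4)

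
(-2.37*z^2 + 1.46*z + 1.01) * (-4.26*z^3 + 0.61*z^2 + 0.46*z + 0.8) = 10.0962*z^5 - 7.6653*z^4 - 4.5022*z^3 - 0.6083*z^2 + 1.6326*z + 0.808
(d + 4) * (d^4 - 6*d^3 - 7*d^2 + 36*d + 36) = d^5 - 2*d^4 - 31*d^3 + 8*d^2 + 180*d + 144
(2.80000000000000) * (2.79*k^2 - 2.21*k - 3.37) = 7.812*k^2 - 6.188*k - 9.436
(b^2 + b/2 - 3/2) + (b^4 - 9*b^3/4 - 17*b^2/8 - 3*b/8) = b^4 - 9*b^3/4 - 9*b^2/8 + b/8 - 3/2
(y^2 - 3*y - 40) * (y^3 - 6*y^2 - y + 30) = y^5 - 9*y^4 - 23*y^3 + 273*y^2 - 50*y - 1200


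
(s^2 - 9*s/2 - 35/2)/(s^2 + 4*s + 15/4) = 2*(s - 7)/(2*s + 3)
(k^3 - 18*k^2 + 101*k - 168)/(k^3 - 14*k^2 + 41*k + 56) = (k - 3)/(k + 1)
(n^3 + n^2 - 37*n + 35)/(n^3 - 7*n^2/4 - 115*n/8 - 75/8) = 8*(n^2 + 6*n - 7)/(8*n^2 + 26*n + 15)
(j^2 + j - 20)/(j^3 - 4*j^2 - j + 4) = (j + 5)/(j^2 - 1)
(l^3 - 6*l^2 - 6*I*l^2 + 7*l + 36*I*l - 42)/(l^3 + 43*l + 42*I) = (l - 6)/(l + 6*I)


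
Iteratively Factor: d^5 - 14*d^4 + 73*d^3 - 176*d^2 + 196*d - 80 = (d - 5)*(d^4 - 9*d^3 + 28*d^2 - 36*d + 16) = (d - 5)*(d - 1)*(d^3 - 8*d^2 + 20*d - 16) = (d - 5)*(d - 2)*(d - 1)*(d^2 - 6*d + 8) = (d - 5)*(d - 2)^2*(d - 1)*(d - 4)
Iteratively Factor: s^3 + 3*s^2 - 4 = (s - 1)*(s^2 + 4*s + 4) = (s - 1)*(s + 2)*(s + 2)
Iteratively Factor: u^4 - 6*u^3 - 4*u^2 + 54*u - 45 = (u + 3)*(u^3 - 9*u^2 + 23*u - 15) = (u - 3)*(u + 3)*(u^2 - 6*u + 5) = (u - 5)*(u - 3)*(u + 3)*(u - 1)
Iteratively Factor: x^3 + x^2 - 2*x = (x - 1)*(x^2 + 2*x) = (x - 1)*(x + 2)*(x)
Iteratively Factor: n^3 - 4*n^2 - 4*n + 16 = (n + 2)*(n^2 - 6*n + 8) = (n - 2)*(n + 2)*(n - 4)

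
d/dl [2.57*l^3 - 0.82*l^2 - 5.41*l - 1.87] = 7.71*l^2 - 1.64*l - 5.41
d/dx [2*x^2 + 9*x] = 4*x + 9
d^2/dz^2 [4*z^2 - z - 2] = 8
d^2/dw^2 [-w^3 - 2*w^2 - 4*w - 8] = -6*w - 4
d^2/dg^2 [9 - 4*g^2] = -8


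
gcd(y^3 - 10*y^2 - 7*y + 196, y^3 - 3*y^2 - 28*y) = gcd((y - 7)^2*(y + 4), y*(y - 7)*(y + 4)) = y^2 - 3*y - 28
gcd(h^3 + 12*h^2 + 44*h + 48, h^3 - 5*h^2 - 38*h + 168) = h + 6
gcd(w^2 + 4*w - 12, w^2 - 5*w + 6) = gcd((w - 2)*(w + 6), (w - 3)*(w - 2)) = w - 2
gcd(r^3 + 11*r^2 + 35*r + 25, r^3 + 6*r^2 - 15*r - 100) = r^2 + 10*r + 25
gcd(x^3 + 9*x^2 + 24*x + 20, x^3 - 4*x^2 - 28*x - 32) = x^2 + 4*x + 4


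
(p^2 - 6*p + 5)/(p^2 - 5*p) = (p - 1)/p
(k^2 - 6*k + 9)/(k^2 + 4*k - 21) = (k - 3)/(k + 7)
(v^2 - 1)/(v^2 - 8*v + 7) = (v + 1)/(v - 7)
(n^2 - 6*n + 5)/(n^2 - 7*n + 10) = (n - 1)/(n - 2)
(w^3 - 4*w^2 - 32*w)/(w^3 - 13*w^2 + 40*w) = (w + 4)/(w - 5)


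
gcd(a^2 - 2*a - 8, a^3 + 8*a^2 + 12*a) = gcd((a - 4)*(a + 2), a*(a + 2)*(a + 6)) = a + 2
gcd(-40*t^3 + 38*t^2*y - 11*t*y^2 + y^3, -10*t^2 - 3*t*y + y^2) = -5*t + y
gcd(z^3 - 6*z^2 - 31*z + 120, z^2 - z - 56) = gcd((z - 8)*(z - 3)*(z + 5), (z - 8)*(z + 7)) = z - 8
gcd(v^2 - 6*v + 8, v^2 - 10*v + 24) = v - 4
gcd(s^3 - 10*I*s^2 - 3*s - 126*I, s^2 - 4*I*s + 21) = s^2 - 4*I*s + 21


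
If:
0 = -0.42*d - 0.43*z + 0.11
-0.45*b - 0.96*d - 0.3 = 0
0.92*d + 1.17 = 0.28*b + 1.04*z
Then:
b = 0.25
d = -0.43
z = 0.68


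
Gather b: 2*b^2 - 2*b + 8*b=2*b^2 + 6*b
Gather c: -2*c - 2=-2*c - 2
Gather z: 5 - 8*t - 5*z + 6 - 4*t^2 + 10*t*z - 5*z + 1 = -4*t^2 - 8*t + z*(10*t - 10) + 12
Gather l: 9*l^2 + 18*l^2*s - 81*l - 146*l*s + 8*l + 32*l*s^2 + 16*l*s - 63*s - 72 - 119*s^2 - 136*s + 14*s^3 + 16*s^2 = l^2*(18*s + 9) + l*(32*s^2 - 130*s - 73) + 14*s^3 - 103*s^2 - 199*s - 72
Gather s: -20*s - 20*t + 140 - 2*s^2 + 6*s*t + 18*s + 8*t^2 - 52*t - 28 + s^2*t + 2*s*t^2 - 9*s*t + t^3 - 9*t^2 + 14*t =s^2*(t - 2) + s*(2*t^2 - 3*t - 2) + t^3 - t^2 - 58*t + 112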